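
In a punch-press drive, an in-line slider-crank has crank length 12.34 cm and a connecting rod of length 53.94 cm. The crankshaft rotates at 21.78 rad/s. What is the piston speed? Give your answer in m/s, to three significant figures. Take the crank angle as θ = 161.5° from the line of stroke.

ω = 21.78 rad/s
For an in-line slider-crank, x = r cosθ + √(L² − r² sin²θ), so v = −rω sinθ·[1 + r cosθ/√(L² − r² sin²θ)].
With r = 0.1234 m, L = 0.5394 m, θ = 161.5°: √(L² − r² sin²θ) = 0.53798 m.
v = −0.1234·21.78·0.31730·[1 + 0.1234·-0.94832/0.53798] = -0.6673 m/s.
|v| = 0.6673 m/s.

0.667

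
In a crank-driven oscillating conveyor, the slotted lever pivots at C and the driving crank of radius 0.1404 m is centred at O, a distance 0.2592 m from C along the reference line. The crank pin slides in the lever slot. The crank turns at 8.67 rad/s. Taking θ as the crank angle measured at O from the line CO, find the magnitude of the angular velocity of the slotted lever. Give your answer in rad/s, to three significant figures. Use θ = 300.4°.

2.67

ω = 8.67 rad/s
Crank pin A relative to C: A = (d + r cosθ, r sinθ); lever angle φ = atan2(r sinθ, d + r cosθ).
Differentiating tanφ: φ̇ = rω(d cosθ + r)/(d² + r² + 2dr cosθ).
d² + r² + 2dr cosθ = |CA|² = 0.123728 m²;  d cosθ + r = +0.27156 m.
|ω_lever| = |0.1404·8.67·+0.27156| / 0.123728 = 2.6717 rad/s.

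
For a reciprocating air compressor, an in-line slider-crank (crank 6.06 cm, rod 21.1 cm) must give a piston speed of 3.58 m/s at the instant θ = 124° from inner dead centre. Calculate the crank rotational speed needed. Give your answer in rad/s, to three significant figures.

For an in-line slider-crank, |v_piston| = rω|sinθ|·[1 + r cosθ/√(L² − r² sin²θ)].
With r = 0.0606 m, L = 0.211 m, θ = 124°: the bracketed kinematic factor |dx/dθ| = 0.041932 m.
ω = v/|dx/dθ| = 3.58/0.041932 = 85.376 rad/s.

85.4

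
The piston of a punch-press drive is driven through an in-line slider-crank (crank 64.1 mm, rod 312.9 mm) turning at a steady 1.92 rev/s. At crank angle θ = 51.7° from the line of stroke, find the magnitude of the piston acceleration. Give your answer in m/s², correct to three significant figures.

5.35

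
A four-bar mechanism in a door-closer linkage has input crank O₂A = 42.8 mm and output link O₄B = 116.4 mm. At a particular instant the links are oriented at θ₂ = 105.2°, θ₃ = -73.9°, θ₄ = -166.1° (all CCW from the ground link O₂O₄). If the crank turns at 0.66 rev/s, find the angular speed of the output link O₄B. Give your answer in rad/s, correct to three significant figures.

0.0240

ω₂ = 4.147 rad/s (from 0.66 rev/s).
Differentiating the loop-closure r₂e^{iθ₂}+r₃e^{iθ₃}=r₁+r₄e^{iθ₄} gives r₂ω₂e^{iθ₂}+r₃ω₃e^{iθ₃}=r₄ω₄e^{iθ₄}.
Eliminating the other unknown: ω₄ = r₂ω₂ sin(θ₂−θ₃) / [r₄ sin(θ₄−θ₃)].
Numerator sine = +0.01571; denominator sine = -0.99926.
Result = 0.0428·4.147·(+0.01571) / (0.1164·(-0.99926)) = -0.023968 rad/s; magnitude 0.023968 rad/s.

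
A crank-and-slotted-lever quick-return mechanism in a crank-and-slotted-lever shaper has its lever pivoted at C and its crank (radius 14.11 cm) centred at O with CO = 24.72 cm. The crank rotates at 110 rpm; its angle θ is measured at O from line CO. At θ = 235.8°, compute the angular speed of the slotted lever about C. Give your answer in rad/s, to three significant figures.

ω = 11.52 rad/s (from 110 rpm).
Crank pin A relative to C: A = (d + r cosθ, r sinθ); lever angle φ = atan2(r sinθ, d + r cosθ).
Differentiating tanφ: φ̇ = rω(d cosθ + r)/(d² + r² + 2dr cosθ).
d² + r² + 2dr cosθ = |CA|² = 0.0418062 m²;  d cosθ + r = +0.002153 m.
|ω_lever| = |0.1411·11.52·+0.002153| / 0.0418062 = 0.083705 rad/s.

0.0837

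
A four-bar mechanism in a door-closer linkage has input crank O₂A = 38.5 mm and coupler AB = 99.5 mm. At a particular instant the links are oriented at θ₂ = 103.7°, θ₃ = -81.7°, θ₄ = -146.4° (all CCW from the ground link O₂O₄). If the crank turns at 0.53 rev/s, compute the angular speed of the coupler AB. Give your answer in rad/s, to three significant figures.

1.34

ω₂ = 3.33 rad/s (from 0.53 rev/s).
Differentiating the loop-closure r₂e^{iθ₂}+r₃e^{iθ₃}=r₁+r₄e^{iθ₄} gives r₂ω₂e^{iθ₂}+r₃ω₃e^{iθ₃}=r₄ω₄e^{iθ₄}.
Eliminating the other unknown: ω₃ = r₂ω₂ sin(θ₄−θ₂) / [r₃ sin(θ₃−θ₄)].
Numerator sine = +0.94029; denominator sine = +0.90408.
Result = 0.0385·3.33·(+0.94029) / (0.0995·(+0.90408)) = +1.3401 rad/s; magnitude 1.3401 rad/s.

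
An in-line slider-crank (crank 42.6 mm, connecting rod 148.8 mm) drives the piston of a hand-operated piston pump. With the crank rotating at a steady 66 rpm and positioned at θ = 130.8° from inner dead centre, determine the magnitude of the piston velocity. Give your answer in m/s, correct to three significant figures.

ω = 2π·66/60 = 6.912 rad/s
For an in-line slider-crank, x = r cosθ + √(L² − r² sin²θ), so v = −rω sinθ·[1 + r cosθ/√(L² − r² sin²θ)].
With r = 0.0426 m, L = 0.1488 m, θ = 130.8°: √(L² − r² sin²θ) = 0.14526 m.
v = −0.0426·6.912·0.75700·[1 + 0.0426·-0.65342/0.14526] = -0.18017 m/s.
|v| = 0.18017 m/s.

0.180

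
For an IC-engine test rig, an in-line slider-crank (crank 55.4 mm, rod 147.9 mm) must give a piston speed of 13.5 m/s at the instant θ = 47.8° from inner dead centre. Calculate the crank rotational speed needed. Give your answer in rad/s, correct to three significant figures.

For an in-line slider-crank, |v_piston| = rω|sinθ|·[1 + r cosθ/√(L² − r² sin²θ)].
With r = 0.0554 m, L = 0.1479 m, θ = 47.8°: the bracketed kinematic factor |dx/dθ| = 0.051789 m.
ω = v/|dx/dθ| = 13.5/0.051789 = 260.67 rad/s.

261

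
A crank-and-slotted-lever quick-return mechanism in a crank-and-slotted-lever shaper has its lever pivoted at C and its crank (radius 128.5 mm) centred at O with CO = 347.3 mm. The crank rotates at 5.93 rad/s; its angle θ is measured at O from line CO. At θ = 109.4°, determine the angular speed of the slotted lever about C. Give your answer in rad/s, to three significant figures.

ω = 5.93 rad/s
Crank pin A relative to C: A = (d + r cosθ, r sinθ); lever angle φ = atan2(r sinθ, d + r cosθ).
Differentiating tanφ: φ̇ = rω(d cosθ + r)/(d² + r² + 2dr cosθ).
d² + r² + 2dr cosθ = |CA|² = 0.107482 m²;  d cosθ + r = +0.01314 m.
|ω_lever| = |0.1285·5.93·+0.01314| / 0.107482 = 0.09316 rad/s.

0.0932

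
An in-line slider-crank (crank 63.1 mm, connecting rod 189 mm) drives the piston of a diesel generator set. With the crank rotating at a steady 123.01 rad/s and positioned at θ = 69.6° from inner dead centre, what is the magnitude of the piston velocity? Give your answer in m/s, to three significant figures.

ω = 123 rad/s
For an in-line slider-crank, x = r cosθ + √(L² − r² sin²θ), so v = −rω sinθ·[1 + r cosθ/√(L² − r² sin²θ)].
With r = 0.0631 m, L = 0.189 m, θ = 69.6°: √(L² − r² sin²θ) = 0.17951 m.
v = −0.0631·123·0.93728·[1 + 0.0631·0.34857/0.17951] = -8.1665 m/s.
|v| = 8.1665 m/s.

8.17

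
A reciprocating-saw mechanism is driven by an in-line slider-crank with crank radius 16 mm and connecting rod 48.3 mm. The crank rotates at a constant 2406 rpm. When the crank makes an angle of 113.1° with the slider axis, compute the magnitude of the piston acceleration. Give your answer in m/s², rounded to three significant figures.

637

ω = 2π·2406/60 = 252 rad/s
x(θ) = r cosθ + √(L² − r² sin²θ); with ω constant, a = ω²·d²x/dθ².
d²x/dθ² = −r cosθ − r²(cos2θ)/√u − r⁴ sin²2θ/(4u^{3/2}),  u = L² − r² sin²θ = 0.0021163 m².
Substituting r = 0.016 m, L = 0.0483 m, θ = 113.1°: d²x/dθ² = +0.010041 m.
a = ω²·d²x/dθ² = (252)²·(+0.010041) = +637.44 m/s²;  |a| = 637.44 m/s².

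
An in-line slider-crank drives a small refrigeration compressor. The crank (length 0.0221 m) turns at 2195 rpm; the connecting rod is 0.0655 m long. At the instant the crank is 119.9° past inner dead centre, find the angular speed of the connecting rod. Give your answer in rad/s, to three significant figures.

40.4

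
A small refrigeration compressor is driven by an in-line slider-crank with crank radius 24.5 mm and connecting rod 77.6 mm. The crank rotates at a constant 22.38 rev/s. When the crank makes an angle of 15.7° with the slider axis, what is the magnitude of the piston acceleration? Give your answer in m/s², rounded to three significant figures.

598

ω = 2π·22.4 = 140.6 rad/s
x(θ) = r cosθ + √(L² − r² sin²θ); with ω constant, a = ω²·d²x/dθ².
d²x/dθ² = −r cosθ − r²(cos2θ)/√u − r⁴ sin²2θ/(4u^{3/2}),  u = L² − r² sin²θ = 0.00597781 m².
Substituting r = 0.0245 m, L = 0.0776 m, θ = 15.7°: d²x/dθ² = -0.030265 m.
a = ω²·d²x/dθ² = (140.6)²·(-0.030265) = -598.45 m/s²;  |a| = 598.45 m/s².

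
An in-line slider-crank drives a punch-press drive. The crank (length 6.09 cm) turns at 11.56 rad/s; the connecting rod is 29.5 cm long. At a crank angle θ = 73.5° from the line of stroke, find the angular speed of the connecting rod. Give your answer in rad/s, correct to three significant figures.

ω = 11.56 rad/s
The rod makes angle φ with the slider axis where L sinφ = r sinθ; differentiating, L cosφ·φ̇ = r ω cosθ.
L cosφ = √(L² − r² sin²θ) = 0.28916 m.
|ω_rod| = r ω |cosθ| / √(L² − r² sin²θ) = 0.0609·11.56·0.28402/0.28916 = 0.69147 rad/s.

0.691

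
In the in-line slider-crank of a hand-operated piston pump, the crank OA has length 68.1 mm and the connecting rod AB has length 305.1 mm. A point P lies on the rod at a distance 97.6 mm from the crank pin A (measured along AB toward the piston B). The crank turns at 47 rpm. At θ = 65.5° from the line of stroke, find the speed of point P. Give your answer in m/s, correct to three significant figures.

0.328

ω = 4.922 rad/s.  Crank-pin speed |V_A| = rω = 0.33518 m/s, perpendicular to OA.
Rod angle: sinφ = −(r/L) sinθ ⇒ φ = -11.719°; ω_rod = −rω cosθ/√(L²−r²sin²θ) = -0.46527 rad/s.
V_P = V_A + ω_rod × AP, with AP = 0.0976 m along the rod.
Components: V_Px = −rω sinθ − a·ω_rod·sinφ = -0.31422 m/s;  V_Py = rω cosθ + a·ω_rod·cosφ = +0.094531 m/s.
|V_P| = √(V_Px² + V_Py²) = 0.32813 m/s.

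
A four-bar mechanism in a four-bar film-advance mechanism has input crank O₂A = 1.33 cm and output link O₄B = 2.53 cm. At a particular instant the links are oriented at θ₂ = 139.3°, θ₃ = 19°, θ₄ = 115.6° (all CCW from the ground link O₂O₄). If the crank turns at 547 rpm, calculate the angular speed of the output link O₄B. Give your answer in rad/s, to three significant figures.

26.2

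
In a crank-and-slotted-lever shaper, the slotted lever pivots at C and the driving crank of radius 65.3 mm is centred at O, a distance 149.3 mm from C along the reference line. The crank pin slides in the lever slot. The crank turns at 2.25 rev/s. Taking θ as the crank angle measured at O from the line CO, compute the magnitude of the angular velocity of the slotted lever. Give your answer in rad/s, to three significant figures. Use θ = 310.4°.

ω = 14.14 rad/s (from 2.25 rev/s).
Crank pin A relative to C: A = (d + r cosθ, r sinθ); lever angle φ = atan2(r sinθ, d + r cosθ).
Differentiating tanφ: φ̇ = rω(d cosθ + r)/(d² + r² + 2dr cosθ).
d² + r² + 2dr cosθ = |CA|² = 0.039192 m²;  d cosθ + r = +0.16206 m.
|ω_lever| = |0.0653·14.14·+0.16206| / 0.039192 = 3.8174 rad/s.

3.82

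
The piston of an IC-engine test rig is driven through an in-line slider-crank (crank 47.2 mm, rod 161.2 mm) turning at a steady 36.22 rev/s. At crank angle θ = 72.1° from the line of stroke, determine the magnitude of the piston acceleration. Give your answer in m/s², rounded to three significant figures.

153

ω = 2π·36.2 = 227.6 rad/s
x(θ) = r cosθ + √(L² − r² sin²θ); with ω constant, a = ω²·d²x/dθ².
d²x/dθ² = −r cosθ − r²(cos2θ)/√u − r⁴ sin²2θ/(4u^{3/2}),  u = L² − r² sin²θ = 0.0239681 m².
Substituting r = 0.0472 m, L = 0.1612 m, θ = 72.1°: d²x/dθ² = -0.0029503 m.
a = ω²·d²x/dθ² = (227.6)²·(-0.0029503) = -152.8 m/s²;  |a| = 152.8 m/s².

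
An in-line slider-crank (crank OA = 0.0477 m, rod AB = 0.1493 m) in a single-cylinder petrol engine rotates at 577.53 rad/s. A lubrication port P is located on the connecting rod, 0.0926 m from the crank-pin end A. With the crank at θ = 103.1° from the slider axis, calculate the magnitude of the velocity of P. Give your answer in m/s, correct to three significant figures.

25.7

ω = 577.5 rad/s.  Crank-pin speed |V_A| = rω = 27.548 m/s, perpendicular to OA.
Rod angle: sinφ = −(r/L) sinθ ⇒ φ = -18.130°; ω_rod = −rω cosθ/√(L²−r²sin²θ) = +44.005 rad/s.
V_P = V_A + ω_rod × AP, with AP = 0.0926 m along the rod.
Components: V_Px = −rω sinθ − a·ω_rod·sinφ = -25.563 m/s;  V_Py = rω cosθ + a·ω_rod·cosφ = -2.3712 m/s.
|V_P| = √(V_Px² + V_Py²) = 25.673 m/s.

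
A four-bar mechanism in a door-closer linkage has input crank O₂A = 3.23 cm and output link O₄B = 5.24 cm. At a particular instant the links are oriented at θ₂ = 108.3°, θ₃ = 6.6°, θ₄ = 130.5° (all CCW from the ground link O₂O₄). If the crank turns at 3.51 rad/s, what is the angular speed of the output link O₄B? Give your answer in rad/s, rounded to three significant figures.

2.55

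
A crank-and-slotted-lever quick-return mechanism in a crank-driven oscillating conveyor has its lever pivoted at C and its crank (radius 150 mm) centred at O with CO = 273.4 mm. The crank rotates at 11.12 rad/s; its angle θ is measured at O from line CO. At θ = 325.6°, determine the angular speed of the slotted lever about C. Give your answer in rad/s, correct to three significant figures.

3.80

ω = 11.12 rad/s
Crank pin A relative to C: A = (d + r cosθ, r sinθ); lever angle φ = atan2(r sinθ, d + r cosθ).
Differentiating tanφ: φ̇ = rω(d cosθ + r)/(d² + r² + 2dr cosθ).
d² + r² + 2dr cosθ = |CA|² = 0.164923 m²;  d cosθ + r = +0.37559 m.
|ω_lever| = |0.15·11.12·+0.37559| / 0.164923 = 3.7986 rad/s.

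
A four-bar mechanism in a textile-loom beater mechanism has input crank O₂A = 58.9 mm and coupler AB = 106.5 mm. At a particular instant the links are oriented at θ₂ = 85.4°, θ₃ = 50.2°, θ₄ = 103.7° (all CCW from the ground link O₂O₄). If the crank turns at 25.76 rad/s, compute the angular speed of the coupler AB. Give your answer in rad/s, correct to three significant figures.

5.56

ω₂ = 25.76 rad/s
Differentiating the loop-closure r₂e^{iθ₂}+r₃e^{iθ₃}=r₁+r₄e^{iθ₄} gives r₂ω₂e^{iθ₂}+r₃ω₃e^{iθ₃}=r₄ω₄e^{iθ₄}.
Eliminating the other unknown: ω₃ = r₂ω₂ sin(θ₄−θ₂) / [r₃ sin(θ₃−θ₄)].
Numerator sine = +0.31399; denominator sine = -0.80386.
Result = 0.0589·25.76·(+0.31399) / (0.1065·(-0.80386)) = -5.5648 rad/s; magnitude 5.5648 rad/s.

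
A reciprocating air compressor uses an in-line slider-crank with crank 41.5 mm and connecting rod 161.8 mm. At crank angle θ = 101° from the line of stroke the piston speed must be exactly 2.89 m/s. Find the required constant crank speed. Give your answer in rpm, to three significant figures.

For an in-line slider-crank, |v_piston| = rω|sinθ|·[1 + r cosθ/√(L² − r² sin²θ)].
With r = 0.0415 m, L = 0.1618 m, θ = 101°: the bracketed kinematic factor |dx/dθ| = 0.038677 m.
ω = v/|dx/dθ| = 2.89/0.038677 = 74.721 rad/s.
N = 60ω/(2π) = 713.53 rpm.

714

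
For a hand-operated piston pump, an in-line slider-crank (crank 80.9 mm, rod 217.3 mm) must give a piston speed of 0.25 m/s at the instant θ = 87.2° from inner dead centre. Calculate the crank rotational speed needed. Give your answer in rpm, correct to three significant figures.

29.0

For an in-line slider-crank, |v_piston| = rω|sinθ|·[1 + r cosθ/√(L² − r² sin²θ)].
With r = 0.0809 m, L = 0.2173 m, θ = 87.2°: the bracketed kinematic factor |dx/dθ| = 0.082386 m.
ω = v/|dx/dθ| = 0.25/0.082386 = 3.0345 rad/s.
N = 60ω/(2π) = 28.977 rpm.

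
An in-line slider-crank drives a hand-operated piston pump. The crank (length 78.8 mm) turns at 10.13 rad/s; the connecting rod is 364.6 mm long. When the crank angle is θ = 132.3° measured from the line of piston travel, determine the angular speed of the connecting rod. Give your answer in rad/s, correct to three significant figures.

1.49

ω = 10.13 rad/s
The rod makes angle φ with the slider axis where L sinφ = r sinθ; differentiating, L cosφ·φ̇ = r ω cosθ.
L cosφ = √(L² − r² sin²θ) = 0.35991 m.
|ω_rod| = r ω |cosθ| / √(L² − r² sin²θ) = 0.0788·10.13·0.67301/0.35991 = 1.4927 rad/s.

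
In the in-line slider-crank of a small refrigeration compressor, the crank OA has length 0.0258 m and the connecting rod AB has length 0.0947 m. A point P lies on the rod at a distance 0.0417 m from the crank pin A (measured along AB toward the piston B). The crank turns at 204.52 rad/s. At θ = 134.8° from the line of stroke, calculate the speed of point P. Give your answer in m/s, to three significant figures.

4.00

ω = 204.5 rad/s.  Crank-pin speed |V_A| = rω = 5.2766 m/s, perpendicular to OA.
Rod angle: sinφ = −(r/L) sinθ ⇒ φ = -11.146°; ω_rod = −rω cosθ/√(L²−r²sin²θ) = +40.017 rad/s.
V_P = V_A + ω_rod × AP, with AP = 0.0417 m along the rod.
Components: V_Px = −rω sinθ − a·ω_rod·sinφ = -3.4215 m/s;  V_Py = rω cosθ + a·ω_rod·cosφ = -2.0809 m/s.
|V_P| = √(V_Px² + V_Py²) = 4.0046 m/s.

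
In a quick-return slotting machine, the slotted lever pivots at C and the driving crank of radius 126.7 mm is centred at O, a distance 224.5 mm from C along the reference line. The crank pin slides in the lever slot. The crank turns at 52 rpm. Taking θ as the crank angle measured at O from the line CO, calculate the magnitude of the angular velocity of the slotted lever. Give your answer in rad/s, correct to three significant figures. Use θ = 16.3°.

ω = 5.445 rad/s (from 52 rpm).
Crank pin A relative to C: A = (d + r cosθ, r sinθ); lever angle φ = atan2(r sinθ, d + r cosθ).
Differentiating tanφ: φ̇ = rω(d cosθ + r)/(d² + r² + 2dr cosθ).
d² + r² + 2dr cosθ = |CA|² = 0.121055 m²;  d cosθ + r = +0.34218 m.
|ω_lever| = |0.1267·5.445·+0.34218| / 0.121055 = 1.9502 rad/s.

1.95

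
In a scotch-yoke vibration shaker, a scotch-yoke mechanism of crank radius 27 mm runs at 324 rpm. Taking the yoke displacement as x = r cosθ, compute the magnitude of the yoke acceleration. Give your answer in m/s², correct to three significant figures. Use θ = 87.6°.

1.30

ω = 33.93 rad/s (from 324 rpm).
x = r cosθ ⇒ ẍ = −rω² cosθ (ω constant).
|a| = rω²|cosθ| = 0.027·(33.93)²·|cos 87.6°| = 1.3016 m/s².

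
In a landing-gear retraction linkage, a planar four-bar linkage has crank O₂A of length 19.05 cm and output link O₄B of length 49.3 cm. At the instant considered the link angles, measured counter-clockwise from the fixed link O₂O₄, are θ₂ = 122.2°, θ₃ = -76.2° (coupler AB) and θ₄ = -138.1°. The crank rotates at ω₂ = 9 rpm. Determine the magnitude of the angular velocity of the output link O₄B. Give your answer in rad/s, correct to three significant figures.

ω₂ = 0.9425 rad/s (from 9 rpm).
Differentiating the loop-closure r₂e^{iθ₂}+r₃e^{iθ₃}=r₁+r₄e^{iθ₄} gives r₂ω₂e^{iθ₂}+r₃ω₃e^{iθ₃}=r₄ω₄e^{iθ₄}.
Eliminating the other unknown: ω₄ = r₂ω₂ sin(θ₂−θ₃) / [r₄ sin(θ₄−θ₃)].
Numerator sine = -0.31565; denominator sine = -0.88213.
Result = 0.1905·0.9425·(-0.31565) / (0.493·(-0.88213)) = +0.13031 rad/s; magnitude 0.13031 rad/s.

0.130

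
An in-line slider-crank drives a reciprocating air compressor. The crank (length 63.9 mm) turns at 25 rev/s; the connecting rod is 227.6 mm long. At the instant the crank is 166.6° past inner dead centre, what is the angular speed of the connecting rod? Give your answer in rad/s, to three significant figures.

43.0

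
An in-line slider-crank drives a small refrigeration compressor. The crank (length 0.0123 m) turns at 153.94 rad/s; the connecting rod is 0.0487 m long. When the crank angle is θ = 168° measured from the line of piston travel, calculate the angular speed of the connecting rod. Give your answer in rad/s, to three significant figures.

38.1

ω = 153.9 rad/s
The rod makes angle φ with the slider axis where L sinφ = r sinθ; differentiating, L cosφ·φ̇ = r ω cosθ.
L cosφ = √(L² − r² sin²θ) = 0.048633 m.
|ω_rod| = r ω |cosθ| / √(L² − r² sin²θ) = 0.0123·153.9·0.97815/0.048633 = 38.083 rad/s.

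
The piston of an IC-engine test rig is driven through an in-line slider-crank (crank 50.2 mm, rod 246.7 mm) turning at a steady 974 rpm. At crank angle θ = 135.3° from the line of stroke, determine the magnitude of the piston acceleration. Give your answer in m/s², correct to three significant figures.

369

ω = 2π·974/60 = 102 rad/s
x(θ) = r cosθ + √(L² − r² sin²θ); with ω constant, a = ω²·d²x/dθ².
d²x/dθ² = −r cosθ − r²(cos2θ)/√u − r⁴ sin²2θ/(4u^{3/2}),  u = L² − r² sin²θ = 0.0596141 m².
Substituting r = 0.0502 m, L = 0.2467 m, θ = 135.3°: d²x/dθ² = +0.035465 m.
a = ω²·d²x/dθ² = (102)²·(+0.035465) = +368.96 m/s²;  |a| = 368.96 m/s².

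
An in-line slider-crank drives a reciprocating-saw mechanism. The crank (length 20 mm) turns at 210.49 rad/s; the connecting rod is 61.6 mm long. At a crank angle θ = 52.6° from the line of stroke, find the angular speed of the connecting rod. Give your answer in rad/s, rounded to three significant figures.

ω = 210.5 rad/s
The rod makes angle φ with the slider axis where L sinφ = r sinθ; differentiating, L cosφ·φ̇ = r ω cosθ.
L cosφ = √(L² − r² sin²θ) = 0.059516 m.
|ω_rod| = r ω |cosθ| / √(L² − r² sin²θ) = 0.02·210.5·0.60738/0.059516 = 42.962 rad/s.

43.0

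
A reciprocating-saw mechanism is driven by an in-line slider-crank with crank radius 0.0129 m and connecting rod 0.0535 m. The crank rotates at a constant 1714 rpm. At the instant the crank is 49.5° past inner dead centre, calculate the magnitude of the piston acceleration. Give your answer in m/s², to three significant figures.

ω = 2π·1714/60 = 179.5 rad/s
x(θ) = r cosθ + √(L² − r² sin²θ); with ω constant, a = ω²·d²x/dθ².
d²x/dθ² = −r cosθ − r²(cos2θ)/√u − r⁴ sin²2θ/(4u^{3/2}),  u = L² − r² sin²θ = 0.00276603 m².
Substituting r = 0.0129 m, L = 0.0535 m, θ = 49.5°: d²x/dθ² = -0.0079293 m.
a = ω²·d²x/dθ² = (179.5)²·(-0.0079293) = -255.46 m/s²;  |a| = 255.46 m/s².

255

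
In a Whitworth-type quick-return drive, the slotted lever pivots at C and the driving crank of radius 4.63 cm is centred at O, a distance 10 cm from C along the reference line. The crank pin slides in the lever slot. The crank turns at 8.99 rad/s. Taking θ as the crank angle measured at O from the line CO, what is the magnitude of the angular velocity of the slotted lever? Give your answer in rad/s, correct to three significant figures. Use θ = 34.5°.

2.71

ω = 8.99 rad/s
Crank pin A relative to C: A = (d + r cosθ, r sinθ); lever angle φ = atan2(r sinθ, d + r cosθ).
Differentiating tanφ: φ̇ = rω(d cosθ + r)/(d² + r² + 2dr cosθ).
d² + r² + 2dr cosθ = |CA|² = 0.0197751 m²;  d cosθ + r = +0.12871 m.
|ω_lever| = |0.0463·8.99·+0.12871| / 0.0197751 = 2.7092 rad/s.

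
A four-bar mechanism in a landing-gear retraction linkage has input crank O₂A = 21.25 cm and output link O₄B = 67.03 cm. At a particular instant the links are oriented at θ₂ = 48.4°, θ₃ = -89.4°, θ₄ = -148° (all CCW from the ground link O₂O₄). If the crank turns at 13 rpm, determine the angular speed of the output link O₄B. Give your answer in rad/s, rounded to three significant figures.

0.340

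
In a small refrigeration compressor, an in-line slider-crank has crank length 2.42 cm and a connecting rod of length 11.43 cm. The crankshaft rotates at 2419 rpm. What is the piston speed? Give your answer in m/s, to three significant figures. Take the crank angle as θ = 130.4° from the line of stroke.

4.02

ω = 2π·2419/60 = 253.3 rad/s
For an in-line slider-crank, x = r cosθ + √(L² − r² sin²θ), so v = −rω sinθ·[1 + r cosθ/√(L² − r² sin²θ)].
With r = 0.0242 m, L = 0.1143 m, θ = 130.4°: √(L² − r² sin²θ) = 0.1128 m.
v = −0.0242·253.3·0.76154·[1 + 0.0242·-0.64812/0.1128] = -4.0193 m/s.
|v| = 4.0193 m/s.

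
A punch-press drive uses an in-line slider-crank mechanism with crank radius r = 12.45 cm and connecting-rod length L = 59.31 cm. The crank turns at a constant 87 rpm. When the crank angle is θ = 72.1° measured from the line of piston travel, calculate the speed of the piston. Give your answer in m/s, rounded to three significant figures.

ω = 2π·87/60 = 9.111 rad/s
For an in-line slider-crank, x = r cosθ + √(L² − r² sin²θ), so v = −rω sinθ·[1 + r cosθ/√(L² − r² sin²θ)].
With r = 0.1245 m, L = 0.5931 m, θ = 72.1°: √(L² − r² sin²θ) = 0.58115 m.
v = −0.1245·9.111·0.95159·[1 + 0.1245·0.30736/0.58115] = -1.1504 m/s.
|v| = 1.1504 m/s.

1.15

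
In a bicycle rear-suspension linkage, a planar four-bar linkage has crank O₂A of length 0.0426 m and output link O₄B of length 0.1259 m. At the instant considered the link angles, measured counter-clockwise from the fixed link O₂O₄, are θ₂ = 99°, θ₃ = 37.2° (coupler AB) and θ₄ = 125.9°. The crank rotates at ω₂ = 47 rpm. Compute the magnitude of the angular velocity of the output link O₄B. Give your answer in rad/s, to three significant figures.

ω₂ = 4.922 rad/s (from 47 rpm).
Differentiating the loop-closure r₂e^{iθ₂}+r₃e^{iθ₃}=r₁+r₄e^{iθ₄} gives r₂ω₂e^{iθ₂}+r₃ω₃e^{iθ₃}=r₄ω₄e^{iθ₄}.
Eliminating the other unknown: ω₄ = r₂ω₂ sin(θ₂−θ₃) / [r₄ sin(θ₄−θ₃)].
Numerator sine = +0.88130; denominator sine = +0.99974.
Result = 0.0426·4.922·(+0.88130) / (0.1259·(+0.99974)) = +1.4681 rad/s; magnitude 1.4681 rad/s.

1.47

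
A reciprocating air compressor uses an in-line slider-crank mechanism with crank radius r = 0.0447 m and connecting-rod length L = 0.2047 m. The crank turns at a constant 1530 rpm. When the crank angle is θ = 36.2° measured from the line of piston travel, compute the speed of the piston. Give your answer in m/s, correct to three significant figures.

ω = 2π·1530/60 = 160.2 rad/s
For an in-line slider-crank, x = r cosθ + √(L² − r² sin²θ), so v = −rω sinθ·[1 + r cosθ/√(L² − r² sin²θ)].
With r = 0.0447 m, L = 0.2047 m, θ = 36.2°: √(L² − r² sin²θ) = 0.20299 m.
v = −0.0447·160.2·0.59061·[1 + 0.0447·0.80696/0.20299] = -4.9815 m/s.
|v| = 4.9815 m/s.

4.98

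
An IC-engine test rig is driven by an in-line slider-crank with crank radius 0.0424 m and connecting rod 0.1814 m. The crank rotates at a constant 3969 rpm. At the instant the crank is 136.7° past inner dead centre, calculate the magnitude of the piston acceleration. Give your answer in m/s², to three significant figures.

5200

ω = 2π·3969/60 = 415.6 rad/s
x(θ) = r cosθ + √(L² − r² sin²θ); with ω constant, a = ω²·d²x/dθ².
d²x/dθ² = −r cosθ − r²(cos2θ)/√u − r⁴ sin²2θ/(4u^{3/2}),  u = L² − r² sin²θ = 0.0320604 m².
Substituting r = 0.0424 m, L = 0.1814 m, θ = 136.7°: d²x/dθ² = +0.030122 m.
a = ω²·d²x/dθ² = (415.6)²·(+0.030122) = +5203.6 m/s²;  |a| = 5203.6 m/s².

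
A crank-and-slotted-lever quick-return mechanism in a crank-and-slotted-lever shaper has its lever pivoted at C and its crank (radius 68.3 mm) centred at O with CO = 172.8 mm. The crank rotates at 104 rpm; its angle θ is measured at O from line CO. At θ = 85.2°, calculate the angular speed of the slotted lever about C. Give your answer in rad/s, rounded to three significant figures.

ω = 10.89 rad/s (from 104 rpm).
Crank pin A relative to C: A = (d + r cosθ, r sinθ); lever angle φ = atan2(r sinθ, d + r cosθ).
Differentiating tanφ: φ̇ = rω(d cosθ + r)/(d² + r² + 2dr cosθ).
d² + r² + 2dr cosθ = |CA|² = 0.0364999 m²;  d cosθ + r = +0.08276 m.
|ω_lever| = |0.0683·10.89·+0.08276| / 0.0364999 = 1.6866 rad/s.

1.69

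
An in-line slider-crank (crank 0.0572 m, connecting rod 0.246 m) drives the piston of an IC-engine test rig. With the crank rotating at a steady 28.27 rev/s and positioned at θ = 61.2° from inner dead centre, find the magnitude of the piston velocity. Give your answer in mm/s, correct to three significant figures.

ω = 2π·28.3 = 177.6 rad/s
For an in-line slider-crank, x = r cosθ + √(L² − r² sin²θ), so v = −rω sinθ·[1 + r cosθ/√(L² − r² sin²θ)].
With r = 0.0572 m, L = 0.246 m, θ = 61.2°: √(L² − r² sin²θ) = 0.24084 m.
v = −0.0572·177.6·0.87631·[1 + 0.0572·0.48175/0.24084] = -9.9222 m/s.
|v| = 9.9222 m/s = 9922.2 mm/s.

9920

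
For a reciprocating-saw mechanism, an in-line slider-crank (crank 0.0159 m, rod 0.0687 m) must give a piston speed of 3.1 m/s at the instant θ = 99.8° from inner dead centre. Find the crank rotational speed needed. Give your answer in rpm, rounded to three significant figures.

1970

For an in-line slider-crank, |v_piston| = rω|sinθ|·[1 + r cosθ/√(L² − r² sin²θ)].
With r = 0.0159 m, L = 0.0687 m, θ = 99.8°: the bracketed kinematic factor |dx/dθ| = 0.015034 m.
ω = v/|dx/dθ| = 3.1/0.015034 = 206.2 rad/s.
N = 60ω/(2π) = 1969 rpm.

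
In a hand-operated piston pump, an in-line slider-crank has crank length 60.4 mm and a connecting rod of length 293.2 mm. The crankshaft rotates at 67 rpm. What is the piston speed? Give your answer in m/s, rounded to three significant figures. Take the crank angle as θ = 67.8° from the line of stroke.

ω = 2π·67/60 = 7.016 rad/s
For an in-line slider-crank, x = r cosθ + √(L² − r² sin²θ), so v = −rω sinθ·[1 + r cosθ/√(L² − r² sin²θ)].
With r = 0.0604 m, L = 0.2932 m, θ = 67.8°: √(L² − r² sin²θ) = 0.28782 m.
v = −0.0604·7.016·0.92587·[1 + 0.0604·0.37784/0.28782] = -0.42348 m/s.
|v| = 0.42348 m/s.

0.423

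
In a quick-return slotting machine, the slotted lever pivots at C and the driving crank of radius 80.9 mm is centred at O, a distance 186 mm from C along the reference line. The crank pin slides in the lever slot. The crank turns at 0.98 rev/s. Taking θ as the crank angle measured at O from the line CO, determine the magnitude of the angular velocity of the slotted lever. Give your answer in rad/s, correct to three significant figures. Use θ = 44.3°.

ω = 6.158 rad/s (from 0.98 rev/s).
Crank pin A relative to C: A = (d + r cosθ, r sinθ); lever angle φ = atan2(r sinθ, d + r cosθ).
Differentiating tanφ: φ̇ = rω(d cosθ + r)/(d² + r² + 2dr cosθ).
d² + r² + 2dr cosθ = |CA|² = 0.0626794 m²;  d cosθ + r = +0.21402 m.
|ω_lever| = |0.0809·6.158·+0.21402| / 0.0626794 = 1.7009 rad/s.

1.70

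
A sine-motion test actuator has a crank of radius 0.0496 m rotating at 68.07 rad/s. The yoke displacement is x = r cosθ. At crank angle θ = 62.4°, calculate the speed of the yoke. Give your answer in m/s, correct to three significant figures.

ω = 68.07 rad/s
x = r cosθ ⇒ ẋ = −rω sinθ.
|v| = rω|sinθ| = 0.0496·68.07·|sin 62.4°| = 2.9921 m/s.

2.99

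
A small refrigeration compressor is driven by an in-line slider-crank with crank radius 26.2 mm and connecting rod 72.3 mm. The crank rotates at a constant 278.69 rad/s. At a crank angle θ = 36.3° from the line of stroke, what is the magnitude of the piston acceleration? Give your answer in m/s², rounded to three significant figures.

1890

ω = 278.7 rad/s
x(θ) = r cosθ + √(L² − r² sin²θ); with ω constant, a = ω²·d²x/dθ².
d²x/dθ² = −r cosθ − r²(cos2θ)/√u − r⁴ sin²2θ/(4u^{3/2}),  u = L² − r² sin²θ = 0.00498671 m².
Substituting r = 0.0262 m, L = 0.0723 m, θ = 36.3°: d²x/dθ² = -0.024327 m.
a = ω²·d²x/dθ² = (278.7)²·(-0.024327) = -1889.4 m/s²;  |a| = 1889.4 m/s².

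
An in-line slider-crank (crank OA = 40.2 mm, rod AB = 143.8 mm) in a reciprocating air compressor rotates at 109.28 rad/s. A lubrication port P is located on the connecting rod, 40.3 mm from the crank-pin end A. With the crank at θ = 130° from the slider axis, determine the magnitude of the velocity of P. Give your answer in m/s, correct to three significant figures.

ω = 109.3 rad/s.  Crank-pin speed |V_A| = rω = 4.3931 m/s, perpendicular to OA.
Rod angle: sinφ = −(r/L) sinθ ⇒ φ = -12.366°; ω_rod = −rω cosθ/√(L²−r²sin²θ) = +20.103 rad/s.
V_P = V_A + ω_rod × AP, with AP = 0.0403 m along the rod.
Components: V_Px = −rω sinθ − a·ω_rod·sinφ = -3.1918 m/s;  V_Py = rω cosθ + a·ω_rod·cosφ = -2.0324 m/s.
|V_P| = √(V_Px² + V_Py²) = 3.7839 m/s.

3.78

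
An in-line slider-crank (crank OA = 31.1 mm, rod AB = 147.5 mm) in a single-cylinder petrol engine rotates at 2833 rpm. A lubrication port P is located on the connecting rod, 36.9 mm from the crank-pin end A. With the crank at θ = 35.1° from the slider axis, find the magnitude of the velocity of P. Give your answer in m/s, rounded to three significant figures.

7.92

ω = 296.7 rad/s.  Crank-pin speed |V_A| = rω = 9.2265 m/s, perpendicular to OA.
Rod angle: sinφ = −(r/L) sinθ ⇒ φ = -6.964°; ω_rod = −rω cosθ/√(L²−r²sin²θ) = -51.557 rad/s.
V_P = V_A + ω_rod × AP, with AP = 0.0369 m along the rod.
Components: V_Px = −rω sinθ − a·ω_rod·sinφ = -5.5359 m/s;  V_Py = rω cosθ + a·ω_rod·cosφ = +5.6602 m/s.
|V_P| = √(V_Px² + V_Py²) = 7.9173 m/s.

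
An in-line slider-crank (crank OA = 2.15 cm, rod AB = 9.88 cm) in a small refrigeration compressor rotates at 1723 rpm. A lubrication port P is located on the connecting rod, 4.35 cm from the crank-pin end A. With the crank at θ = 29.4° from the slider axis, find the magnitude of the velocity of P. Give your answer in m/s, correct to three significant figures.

ω = 180.4 rad/s.  Crank-pin speed |V_A| = rω = 3.8793 m/s, perpendicular to OA.
Rod angle: sinφ = −(r/L) sinθ ⇒ φ = -6.132°; ω_rod = −rω cosθ/√(L²−r²sin²θ) = -34.404 rad/s.
V_P = V_A + ω_rod × AP, with AP = 0.0435 m along the rod.
Components: V_Px = −rω sinθ − a·ω_rod·sinφ = -2.0642 m/s;  V_Py = rω cosθ + a·ω_rod·cosφ = +1.8917 m/s.
|V_P| = √(V_Px² + V_Py²) = 2.7999 m/s.

2.80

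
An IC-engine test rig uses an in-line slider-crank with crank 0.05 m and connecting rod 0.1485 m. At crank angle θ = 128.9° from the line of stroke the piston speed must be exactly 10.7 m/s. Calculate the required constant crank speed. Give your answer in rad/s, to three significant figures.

352

For an in-line slider-crank, |v_piston| = rω|sinθ|·[1 + r cosθ/√(L² − r² sin²θ)].
With r = 0.05 m, L = 0.1485 m, θ = 128.9°: the bracketed kinematic factor |dx/dθ| = 0.030387 m.
ω = v/|dx/dθ| = 10.7/0.030387 = 352.13 rad/s.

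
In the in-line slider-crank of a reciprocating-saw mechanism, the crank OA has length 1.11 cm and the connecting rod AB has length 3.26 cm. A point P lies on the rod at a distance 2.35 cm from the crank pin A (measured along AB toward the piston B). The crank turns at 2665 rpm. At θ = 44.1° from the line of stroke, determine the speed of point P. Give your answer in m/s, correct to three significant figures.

ω = 279.1 rad/s.  Crank-pin speed |V_A| = rω = 3.0978 m/s, perpendicular to OA.
Rod angle: sinφ = −(r/L) sinθ ⇒ φ = -13.707°; ω_rod = −rω cosθ/√(L²−r²sin²θ) = -70.239 rad/s.
V_P = V_A + ω_rod × AP, with AP = 0.0235 m along the rod.
Components: V_Px = −rω sinθ − a·ω_rod·sinφ = -2.5469 m/s;  V_Py = rω cosθ + a·ω_rod·cosφ = +0.62097 m/s.
|V_P| = √(V_Px² + V_Py²) = 2.6215 m/s.

2.62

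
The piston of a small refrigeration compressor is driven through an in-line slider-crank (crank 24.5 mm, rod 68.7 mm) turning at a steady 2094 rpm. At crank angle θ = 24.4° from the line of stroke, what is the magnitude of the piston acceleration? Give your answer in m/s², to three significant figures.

1360

ω = 2π·2094/60 = 219.3 rad/s
x(θ) = r cosθ + √(L² − r² sin²θ); with ω constant, a = ω²·d²x/dθ².
d²x/dθ² = −r cosθ − r²(cos2θ)/√u − r⁴ sin²2θ/(4u^{3/2}),  u = L² − r² sin²θ = 0.00461725 m².
Substituting r = 0.0245 m, L = 0.0687 m, θ = 24.4°: d²x/dθ² = -0.028293 m.
a = ω²·d²x/dθ² = (219.3)²·(-0.028293) = -1360.5 m/s²;  |a| = 1360.5 m/s².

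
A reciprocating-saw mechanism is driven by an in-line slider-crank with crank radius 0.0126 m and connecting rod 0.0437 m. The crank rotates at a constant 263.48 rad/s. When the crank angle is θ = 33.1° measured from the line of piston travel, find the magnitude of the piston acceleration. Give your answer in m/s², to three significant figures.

840

ω = 263.5 rad/s
x(θ) = r cosθ + √(L² − r² sin²θ); with ω constant, a = ω²·d²x/dθ².
d²x/dθ² = −r cosθ − r²(cos2θ)/√u − r⁴ sin²2θ/(4u^{3/2}),  u = L² − r² sin²θ = 0.00186234 m².
Substituting r = 0.0126 m, L = 0.0437 m, θ = 33.1°: d²x/dθ² = -0.012105 m.
a = ω²·d²x/dθ² = (263.5)²·(-0.012105) = -840.38 m/s²;  |a| = 840.38 m/s².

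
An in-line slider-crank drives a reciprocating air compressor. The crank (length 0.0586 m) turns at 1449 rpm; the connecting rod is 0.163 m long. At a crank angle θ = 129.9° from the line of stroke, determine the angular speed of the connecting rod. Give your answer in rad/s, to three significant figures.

36.4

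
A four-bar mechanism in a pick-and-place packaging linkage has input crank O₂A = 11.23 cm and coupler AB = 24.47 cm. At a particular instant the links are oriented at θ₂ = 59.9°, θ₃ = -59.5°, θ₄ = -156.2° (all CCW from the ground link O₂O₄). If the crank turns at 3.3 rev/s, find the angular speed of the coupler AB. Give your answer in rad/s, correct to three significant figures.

5.65

ω₂ = 20.73 rad/s (from 3.3 rev/s).
Differentiating the loop-closure r₂e^{iθ₂}+r₃e^{iθ₃}=r₁+r₄e^{iθ₄} gives r₂ω₂e^{iθ₂}+r₃ω₃e^{iθ₃}=r₄ω₄e^{iθ₄}.
Eliminating the other unknown: ω₃ = r₂ω₂ sin(θ₄−θ₂) / [r₃ sin(θ₃−θ₄)].
Numerator sine = +0.58920; denominator sine = +0.99317.
Result = 0.1123·20.73·(+0.58920) / (0.2447·(+0.99317)) = +5.6452 rad/s; magnitude 5.6452 rad/s.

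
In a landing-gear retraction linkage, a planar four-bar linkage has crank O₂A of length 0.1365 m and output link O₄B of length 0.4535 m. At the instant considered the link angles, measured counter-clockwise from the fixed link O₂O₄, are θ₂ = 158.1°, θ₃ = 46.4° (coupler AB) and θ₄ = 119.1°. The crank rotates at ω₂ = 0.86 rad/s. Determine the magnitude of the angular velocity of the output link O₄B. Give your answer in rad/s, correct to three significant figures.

0.252

ω₂ = 0.86 rad/s
Differentiating the loop-closure r₂e^{iθ₂}+r₃e^{iθ₃}=r₁+r₄e^{iθ₄} gives r₂ω₂e^{iθ₂}+r₃ω₃e^{iθ₃}=r₄ω₄e^{iθ₄}.
Eliminating the other unknown: ω₄ = r₂ω₂ sin(θ₂−θ₃) / [r₄ sin(θ₄−θ₃)].
Numerator sine = +0.92913; denominator sine = +0.95476.
Result = 0.1365·0.86·(+0.92913) / (0.4535·(+0.95476)) = +0.25191 rad/s; magnitude 0.25191 rad/s.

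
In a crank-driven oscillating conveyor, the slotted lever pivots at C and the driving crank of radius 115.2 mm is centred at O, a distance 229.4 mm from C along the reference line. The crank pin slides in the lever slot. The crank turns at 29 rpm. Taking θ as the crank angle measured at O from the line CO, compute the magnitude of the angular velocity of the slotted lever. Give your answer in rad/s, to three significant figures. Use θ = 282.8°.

ω = 3.037 rad/s (from 29 rpm).
Crank pin A relative to C: A = (d + r cosθ, r sinθ); lever angle φ = atan2(r sinθ, d + r cosθ).
Differentiating tanφ: φ̇ = rω(d cosθ + r)/(d² + r² + 2dr cosθ).
d² + r² + 2dr cosθ = |CA|² = 0.0776051 m²;  d cosθ + r = +0.16602 m.
|ω_lever| = |0.1152·3.037·+0.16602| / 0.0776051 = 0.74844 rad/s.

0.748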